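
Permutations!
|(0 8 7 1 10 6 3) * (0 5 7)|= 6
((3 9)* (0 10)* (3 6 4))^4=((0 10)(3 9 6 4))^4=(10)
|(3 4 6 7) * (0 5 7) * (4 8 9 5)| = |(0 4 6)(3 8 9 5 7)| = 15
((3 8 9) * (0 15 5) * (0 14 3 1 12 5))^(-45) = ((0 15)(1 12 5 14 3 8 9))^(-45) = (0 15)(1 3 12 8 5 9 14)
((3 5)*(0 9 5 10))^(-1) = ((0 9 5 3 10))^(-1) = (0 10 3 5 9)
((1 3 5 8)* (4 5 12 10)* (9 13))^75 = (1 5 10 3 8 4 12)(9 13)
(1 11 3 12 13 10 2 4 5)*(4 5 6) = [0, 11, 5, 12, 6, 1, 4, 7, 8, 9, 2, 3, 13, 10] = (1 11 3 12 13 10 2 5)(4 6)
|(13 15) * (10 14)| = 2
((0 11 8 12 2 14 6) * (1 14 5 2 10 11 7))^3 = ((0 7 1 14 6)(2 5)(8 12 10 11))^3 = (0 14 7 6 1)(2 5)(8 11 10 12)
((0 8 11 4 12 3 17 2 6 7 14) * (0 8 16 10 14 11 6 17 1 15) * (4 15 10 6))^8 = ((0 16 6 7 11 15)(1 10 14 8 4 12 3)(2 17))^8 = (17)(0 6 11)(1 10 14 8 4 12 3)(7 15 16)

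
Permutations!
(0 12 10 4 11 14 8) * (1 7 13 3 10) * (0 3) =(0 12 1 7 13)(3 10 4 11 14 8) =[12, 7, 2, 10, 11, 5, 6, 13, 3, 9, 4, 14, 1, 0, 8]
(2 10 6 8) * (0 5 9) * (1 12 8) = (0 5 9)(1 12 8 2 10 6) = [5, 12, 10, 3, 4, 9, 1, 7, 2, 0, 6, 11, 8]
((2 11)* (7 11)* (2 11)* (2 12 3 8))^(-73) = (2 12 8 7 3)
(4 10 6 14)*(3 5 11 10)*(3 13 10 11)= [0, 1, 2, 5, 13, 3, 14, 7, 8, 9, 6, 11, 12, 10, 4]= (3 5)(4 13 10 6 14)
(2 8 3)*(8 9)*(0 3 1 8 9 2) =(9)(0 3)(1 8) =[3, 8, 2, 0, 4, 5, 6, 7, 1, 9]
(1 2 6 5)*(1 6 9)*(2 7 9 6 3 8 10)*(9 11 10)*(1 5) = [0, 7, 6, 8, 4, 3, 1, 11, 9, 5, 2, 10] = (1 7 11 10 2 6)(3 8 9 5)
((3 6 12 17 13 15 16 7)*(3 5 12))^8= (5 12 17 13 15 16 7)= ((3 6)(5 12 17 13 15 16 7))^8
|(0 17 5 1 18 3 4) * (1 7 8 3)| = 14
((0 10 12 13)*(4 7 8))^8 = ((0 10 12 13)(4 7 8))^8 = (13)(4 8 7)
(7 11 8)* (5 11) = (5 11 8 7) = [0, 1, 2, 3, 4, 11, 6, 5, 7, 9, 10, 8]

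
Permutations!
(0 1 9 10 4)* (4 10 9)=(10)(0 1 4)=[1, 4, 2, 3, 0, 5, 6, 7, 8, 9, 10]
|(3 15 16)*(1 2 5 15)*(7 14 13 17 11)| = 30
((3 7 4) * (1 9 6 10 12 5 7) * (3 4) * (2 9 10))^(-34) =(1 12 7)(2 6 9)(3 10 5)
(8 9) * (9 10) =(8 10 9) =[0, 1, 2, 3, 4, 5, 6, 7, 10, 8, 9]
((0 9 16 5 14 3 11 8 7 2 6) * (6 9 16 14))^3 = (0 6 5 16)(2 3 7 14 8 9 11)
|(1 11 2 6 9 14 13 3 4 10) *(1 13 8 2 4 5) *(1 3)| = 10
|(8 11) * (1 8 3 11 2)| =|(1 8 2)(3 11)| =6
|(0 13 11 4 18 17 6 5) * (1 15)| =|(0 13 11 4 18 17 6 5)(1 15)| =8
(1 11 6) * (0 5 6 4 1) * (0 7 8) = (0 5 6 7 8)(1 11 4) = [5, 11, 2, 3, 1, 6, 7, 8, 0, 9, 10, 4]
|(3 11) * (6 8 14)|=6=|(3 11)(6 8 14)|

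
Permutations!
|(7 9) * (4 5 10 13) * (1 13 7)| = 7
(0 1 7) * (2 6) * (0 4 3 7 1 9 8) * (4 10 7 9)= (0 4 3 9 8)(2 6)(7 10)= [4, 1, 6, 9, 3, 5, 2, 10, 0, 8, 7]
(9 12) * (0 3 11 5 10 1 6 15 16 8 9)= (0 3 11 5 10 1 6 15 16 8 9 12)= [3, 6, 2, 11, 4, 10, 15, 7, 9, 12, 1, 5, 0, 13, 14, 16, 8]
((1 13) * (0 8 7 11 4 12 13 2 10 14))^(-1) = ((0 8 7 11 4 12 13 1 2 10 14))^(-1) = (0 14 10 2 1 13 12 4 11 7 8)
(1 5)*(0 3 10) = (0 3 10)(1 5) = [3, 5, 2, 10, 4, 1, 6, 7, 8, 9, 0]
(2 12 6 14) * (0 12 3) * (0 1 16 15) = [12, 16, 3, 1, 4, 5, 14, 7, 8, 9, 10, 11, 6, 13, 2, 0, 15] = (0 12 6 14 2 3 1 16 15)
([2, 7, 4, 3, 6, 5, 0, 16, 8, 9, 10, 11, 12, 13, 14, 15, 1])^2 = (0 4)(1 16 7)(2 6)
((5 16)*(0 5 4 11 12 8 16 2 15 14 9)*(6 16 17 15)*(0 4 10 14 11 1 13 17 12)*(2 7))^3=(0 2 10 4 17)(1 15 5 6 14)(7 16 9 13 11)(8 12)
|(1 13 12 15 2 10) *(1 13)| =5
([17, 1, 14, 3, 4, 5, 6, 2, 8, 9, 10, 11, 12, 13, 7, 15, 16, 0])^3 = [17, 1, 2, 3, 4, 5, 6, 7, 8, 9, 10, 11, 12, 13, 14, 15, 16, 0]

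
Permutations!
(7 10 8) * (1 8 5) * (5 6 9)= (1 8 7 10 6 9 5)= [0, 8, 2, 3, 4, 1, 9, 10, 7, 5, 6]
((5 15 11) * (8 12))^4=(5 15 11)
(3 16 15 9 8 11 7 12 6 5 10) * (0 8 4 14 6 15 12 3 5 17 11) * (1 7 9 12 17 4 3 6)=[8, 7, 2, 16, 14, 10, 4, 6, 0, 3, 5, 9, 15, 13, 1, 12, 17, 11]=(0 8)(1 7 6 4 14)(3 16 17 11 9)(5 10)(12 15)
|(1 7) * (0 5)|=2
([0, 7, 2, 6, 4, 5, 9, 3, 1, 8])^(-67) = (1 8 9 6 3 7)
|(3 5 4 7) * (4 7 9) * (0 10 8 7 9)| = |(0 10 8 7 3 5 9 4)| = 8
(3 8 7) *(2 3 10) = [0, 1, 3, 8, 4, 5, 6, 10, 7, 9, 2] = (2 3 8 7 10)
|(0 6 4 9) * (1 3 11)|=12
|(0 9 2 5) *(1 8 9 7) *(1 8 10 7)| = 8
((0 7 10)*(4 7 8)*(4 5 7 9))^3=(0 7 8 10 5)(4 9)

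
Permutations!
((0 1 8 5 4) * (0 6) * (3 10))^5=((0 1 8 5 4 6)(3 10))^5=(0 6 4 5 8 1)(3 10)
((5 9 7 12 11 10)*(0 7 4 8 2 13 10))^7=(13)(0 11 12 7)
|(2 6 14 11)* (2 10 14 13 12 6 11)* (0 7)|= |(0 7)(2 11 10 14)(6 13 12)|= 12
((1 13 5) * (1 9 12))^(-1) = ((1 13 5 9 12))^(-1) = (1 12 9 5 13)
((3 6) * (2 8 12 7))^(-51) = ((2 8 12 7)(3 6))^(-51) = (2 8 12 7)(3 6)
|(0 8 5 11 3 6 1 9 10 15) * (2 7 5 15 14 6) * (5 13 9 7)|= |(0 8 15)(1 7 13 9 10 14 6)(2 5 11 3)|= 84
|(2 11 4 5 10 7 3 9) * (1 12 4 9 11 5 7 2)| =21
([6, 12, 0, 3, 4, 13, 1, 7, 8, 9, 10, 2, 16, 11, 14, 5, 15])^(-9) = (0 6 1 12 16 15 5 13 11 2)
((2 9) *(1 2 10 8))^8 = ((1 2 9 10 8))^8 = (1 10 2 8 9)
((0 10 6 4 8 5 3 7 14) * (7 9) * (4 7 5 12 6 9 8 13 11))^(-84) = ((0 10 9 5 3 8 12 6 7 14)(4 13 11))^(-84) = (0 12 9 7 3)(5 14 8 10 6)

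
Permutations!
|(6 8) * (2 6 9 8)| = 2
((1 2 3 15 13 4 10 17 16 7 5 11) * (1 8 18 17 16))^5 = ((1 2 3 15 13 4 10 16 7 5 11 8 18 17))^5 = (1 4 11 2 10 8 3 16 18 15 7 17 13 5)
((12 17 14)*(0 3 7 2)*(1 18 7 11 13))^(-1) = (0 2 7 18 1 13 11 3)(12 14 17)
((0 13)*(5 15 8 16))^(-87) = ((0 13)(5 15 8 16))^(-87) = (0 13)(5 15 8 16)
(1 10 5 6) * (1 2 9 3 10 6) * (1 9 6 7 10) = [0, 7, 6, 1, 4, 9, 2, 10, 8, 3, 5] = (1 7 10 5 9 3)(2 6)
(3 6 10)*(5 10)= (3 6 5 10)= [0, 1, 2, 6, 4, 10, 5, 7, 8, 9, 3]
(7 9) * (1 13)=(1 13)(7 9)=[0, 13, 2, 3, 4, 5, 6, 9, 8, 7, 10, 11, 12, 1]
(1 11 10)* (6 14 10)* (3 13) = [0, 11, 2, 13, 4, 5, 14, 7, 8, 9, 1, 6, 12, 3, 10] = (1 11 6 14 10)(3 13)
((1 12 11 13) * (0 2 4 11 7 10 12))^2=((0 2 4 11 13 1)(7 10 12))^2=(0 4 13)(1 2 11)(7 12 10)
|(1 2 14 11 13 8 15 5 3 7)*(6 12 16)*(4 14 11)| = 18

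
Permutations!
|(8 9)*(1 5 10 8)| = 5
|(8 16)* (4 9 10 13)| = 4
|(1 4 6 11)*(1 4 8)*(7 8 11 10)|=7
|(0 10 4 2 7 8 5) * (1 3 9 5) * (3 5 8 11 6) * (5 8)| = 10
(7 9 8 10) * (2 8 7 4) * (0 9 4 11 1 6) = (0 9 7 4 2 8 10 11 1 6) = [9, 6, 8, 3, 2, 5, 0, 4, 10, 7, 11, 1]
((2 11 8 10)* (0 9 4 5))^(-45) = (0 5 4 9)(2 10 8 11)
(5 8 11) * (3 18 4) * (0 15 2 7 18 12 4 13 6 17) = (0 15 2 7 18 13 6 17)(3 12 4)(5 8 11) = [15, 1, 7, 12, 3, 8, 17, 18, 11, 9, 10, 5, 4, 6, 14, 2, 16, 0, 13]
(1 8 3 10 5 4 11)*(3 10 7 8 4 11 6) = (1 4 6 3 7 8 10 5 11) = [0, 4, 2, 7, 6, 11, 3, 8, 10, 9, 5, 1]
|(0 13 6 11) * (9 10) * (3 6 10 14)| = |(0 13 10 9 14 3 6 11)| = 8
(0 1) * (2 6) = [1, 0, 6, 3, 4, 5, 2] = (0 1)(2 6)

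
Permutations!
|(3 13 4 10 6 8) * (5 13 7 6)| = 4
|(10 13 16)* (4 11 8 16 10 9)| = |(4 11 8 16 9)(10 13)| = 10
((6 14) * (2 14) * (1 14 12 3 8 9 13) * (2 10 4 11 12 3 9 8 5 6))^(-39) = (1 12 10 3)(2 13 11 6)(4 5 14 9)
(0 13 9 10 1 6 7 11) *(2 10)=(0 13 9 2 10 1 6 7 11)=[13, 6, 10, 3, 4, 5, 7, 11, 8, 2, 1, 0, 12, 9]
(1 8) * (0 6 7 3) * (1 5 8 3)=[6, 3, 2, 0, 4, 8, 7, 1, 5]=(0 6 7 1 3)(5 8)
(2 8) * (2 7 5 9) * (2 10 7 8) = (5 9 10 7) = [0, 1, 2, 3, 4, 9, 6, 5, 8, 10, 7]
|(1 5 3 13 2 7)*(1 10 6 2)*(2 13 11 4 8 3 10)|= 20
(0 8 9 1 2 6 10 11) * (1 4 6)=(0 8 9 4 6 10 11)(1 2)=[8, 2, 1, 3, 6, 5, 10, 7, 9, 4, 11, 0]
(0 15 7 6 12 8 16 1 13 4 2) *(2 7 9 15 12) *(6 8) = [12, 13, 0, 3, 7, 5, 2, 8, 16, 15, 10, 11, 6, 4, 14, 9, 1] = (0 12 6 2)(1 13 4 7 8 16)(9 15)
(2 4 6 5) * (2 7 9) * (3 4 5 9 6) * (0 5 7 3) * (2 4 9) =(0 5 3 9 4)(2 7 6) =[5, 1, 7, 9, 0, 3, 2, 6, 8, 4]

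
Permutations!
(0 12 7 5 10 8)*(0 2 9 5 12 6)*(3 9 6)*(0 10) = (0 3 9 5)(2 6 10 8)(7 12) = [3, 1, 6, 9, 4, 0, 10, 12, 2, 5, 8, 11, 7]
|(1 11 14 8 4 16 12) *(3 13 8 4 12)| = |(1 11 14 4 16 3 13 8 12)| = 9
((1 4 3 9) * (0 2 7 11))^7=((0 2 7 11)(1 4 3 9))^7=(0 11 7 2)(1 9 3 4)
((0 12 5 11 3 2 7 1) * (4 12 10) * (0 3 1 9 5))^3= (0 12 4 10)(1 7 11 2 5 3 9)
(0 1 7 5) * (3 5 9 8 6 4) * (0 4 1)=(1 7 9 8 6)(3 5 4)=[0, 7, 2, 5, 3, 4, 1, 9, 6, 8]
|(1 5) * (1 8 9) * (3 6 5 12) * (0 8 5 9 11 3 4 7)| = 10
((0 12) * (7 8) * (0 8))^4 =(12) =((0 12 8 7))^4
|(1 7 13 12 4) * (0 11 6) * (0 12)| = 8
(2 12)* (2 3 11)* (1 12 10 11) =(1 12 3)(2 10 11) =[0, 12, 10, 1, 4, 5, 6, 7, 8, 9, 11, 2, 3]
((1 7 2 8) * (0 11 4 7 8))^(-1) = ((0 11 4 7 2)(1 8))^(-1) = (0 2 7 4 11)(1 8)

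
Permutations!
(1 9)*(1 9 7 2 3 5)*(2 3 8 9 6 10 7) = (1 2 8 9 6 10 7 3 5) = [0, 2, 8, 5, 4, 1, 10, 3, 9, 6, 7]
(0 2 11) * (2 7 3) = [7, 1, 11, 2, 4, 5, 6, 3, 8, 9, 10, 0] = (0 7 3 2 11)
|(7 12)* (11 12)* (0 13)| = |(0 13)(7 11 12)| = 6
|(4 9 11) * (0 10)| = 6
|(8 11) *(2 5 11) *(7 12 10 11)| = |(2 5 7 12 10 11 8)| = 7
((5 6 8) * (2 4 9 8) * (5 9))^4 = ((2 4 5 6)(8 9))^4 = (9)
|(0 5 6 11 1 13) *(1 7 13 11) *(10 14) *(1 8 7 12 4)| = 12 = |(0 5 6 8 7 13)(1 11 12 4)(10 14)|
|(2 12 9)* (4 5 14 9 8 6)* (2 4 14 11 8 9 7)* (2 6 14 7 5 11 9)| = |(2 12)(4 11 8 14 5 9)(6 7)| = 6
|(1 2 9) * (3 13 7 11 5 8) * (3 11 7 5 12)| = 6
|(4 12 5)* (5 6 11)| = |(4 12 6 11 5)| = 5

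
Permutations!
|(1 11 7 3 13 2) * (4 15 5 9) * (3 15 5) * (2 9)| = |(1 11 7 15 3 13 9 4 5 2)| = 10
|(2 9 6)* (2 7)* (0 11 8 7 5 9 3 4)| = 21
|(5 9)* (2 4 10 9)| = 5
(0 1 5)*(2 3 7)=(0 1 5)(2 3 7)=[1, 5, 3, 7, 4, 0, 6, 2]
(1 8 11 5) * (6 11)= (1 8 6 11 5)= [0, 8, 2, 3, 4, 1, 11, 7, 6, 9, 10, 5]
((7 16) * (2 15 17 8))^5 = ((2 15 17 8)(7 16))^5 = (2 15 17 8)(7 16)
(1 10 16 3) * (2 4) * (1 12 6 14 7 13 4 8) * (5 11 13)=[0, 10, 8, 12, 2, 11, 14, 5, 1, 9, 16, 13, 6, 4, 7, 15, 3]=(1 10 16 3 12 6 14 7 5 11 13 4 2 8)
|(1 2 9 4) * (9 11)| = 5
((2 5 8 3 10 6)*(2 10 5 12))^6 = ((2 12)(3 5 8)(6 10))^6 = (12)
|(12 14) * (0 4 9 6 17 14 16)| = 8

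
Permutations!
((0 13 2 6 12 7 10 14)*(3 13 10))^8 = (0 14 10)(2 12 3)(6 7 13)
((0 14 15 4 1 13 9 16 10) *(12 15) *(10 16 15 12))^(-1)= (16)(0 10 14)(1 4 15 9 13)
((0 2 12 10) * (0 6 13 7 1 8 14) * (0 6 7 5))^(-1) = ((0 2 12 10 7 1 8 14 6 13 5))^(-1) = (0 5 13 6 14 8 1 7 10 12 2)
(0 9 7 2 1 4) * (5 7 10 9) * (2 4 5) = [2, 5, 1, 3, 0, 7, 6, 4, 8, 10, 9] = (0 2 1 5 7 4)(9 10)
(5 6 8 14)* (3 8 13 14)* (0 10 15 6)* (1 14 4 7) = (0 10 15 6 13 4 7 1 14 5)(3 8) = [10, 14, 2, 8, 7, 0, 13, 1, 3, 9, 15, 11, 12, 4, 5, 6]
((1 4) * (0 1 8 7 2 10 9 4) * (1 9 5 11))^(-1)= (0 1 11 5 10 2 7 8 4 9)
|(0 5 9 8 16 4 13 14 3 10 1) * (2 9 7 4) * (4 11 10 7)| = |(0 5 4 13 14 3 7 11 10 1)(2 9 8 16)| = 20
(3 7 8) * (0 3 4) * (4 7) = [3, 1, 2, 4, 0, 5, 6, 8, 7] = (0 3 4)(7 8)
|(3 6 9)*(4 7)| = 6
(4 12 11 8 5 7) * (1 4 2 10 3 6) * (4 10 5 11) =[0, 10, 5, 6, 12, 7, 1, 2, 11, 9, 3, 8, 4] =(1 10 3 6)(2 5 7)(4 12)(8 11)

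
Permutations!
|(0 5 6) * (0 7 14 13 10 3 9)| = 9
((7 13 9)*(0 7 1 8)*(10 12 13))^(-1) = (0 8 1 9 13 12 10 7)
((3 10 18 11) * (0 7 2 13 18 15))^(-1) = (0 15 10 3 11 18 13 2 7)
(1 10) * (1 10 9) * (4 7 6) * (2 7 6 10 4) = (1 9)(2 7 10 4 6) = [0, 9, 7, 3, 6, 5, 2, 10, 8, 1, 4]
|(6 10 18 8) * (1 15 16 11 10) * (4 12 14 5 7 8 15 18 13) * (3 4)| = 15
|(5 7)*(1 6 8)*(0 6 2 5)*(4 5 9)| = 9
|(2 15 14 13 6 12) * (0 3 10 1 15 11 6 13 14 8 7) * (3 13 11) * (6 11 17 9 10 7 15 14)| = 12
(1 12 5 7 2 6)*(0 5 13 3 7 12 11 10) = (0 5 12 13 3 7 2 6 1 11 10) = [5, 11, 6, 7, 4, 12, 1, 2, 8, 9, 0, 10, 13, 3]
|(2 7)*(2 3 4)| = 4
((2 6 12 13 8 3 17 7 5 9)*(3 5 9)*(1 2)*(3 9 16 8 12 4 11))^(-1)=((1 2 6 4 11 3 17 7 16 8 5 9)(12 13))^(-1)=(1 9 5 8 16 7 17 3 11 4 6 2)(12 13)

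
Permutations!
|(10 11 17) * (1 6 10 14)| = 6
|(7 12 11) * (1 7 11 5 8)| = |(1 7 12 5 8)| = 5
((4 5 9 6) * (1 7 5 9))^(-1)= (1 5 7)(4 6 9)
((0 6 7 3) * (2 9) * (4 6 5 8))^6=((0 5 8 4 6 7 3)(2 9))^6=(9)(0 3 7 6 4 8 5)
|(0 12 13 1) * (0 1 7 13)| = |(0 12)(7 13)| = 2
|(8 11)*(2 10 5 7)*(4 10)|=10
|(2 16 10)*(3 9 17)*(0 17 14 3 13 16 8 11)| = 24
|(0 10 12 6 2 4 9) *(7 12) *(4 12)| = 15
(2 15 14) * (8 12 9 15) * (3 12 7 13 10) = [0, 1, 8, 12, 4, 5, 6, 13, 7, 15, 3, 11, 9, 10, 2, 14] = (2 8 7 13 10 3 12 9 15 14)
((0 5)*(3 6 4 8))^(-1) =((0 5)(3 6 4 8))^(-1) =(0 5)(3 8 4 6)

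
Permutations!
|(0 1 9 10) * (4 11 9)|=6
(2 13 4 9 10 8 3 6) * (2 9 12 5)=[0, 1, 13, 6, 12, 2, 9, 7, 3, 10, 8, 11, 5, 4]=(2 13 4 12 5)(3 6 9 10 8)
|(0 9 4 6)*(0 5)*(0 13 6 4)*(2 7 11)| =6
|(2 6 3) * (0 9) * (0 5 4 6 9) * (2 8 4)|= |(2 9 5)(3 8 4 6)|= 12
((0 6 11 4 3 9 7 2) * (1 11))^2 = (0 1 4 9 2 6 11 3 7)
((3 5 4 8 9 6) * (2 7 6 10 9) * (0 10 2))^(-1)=((0 10 9 2 7 6 3 5 4 8))^(-1)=(0 8 4 5 3 6 7 2 9 10)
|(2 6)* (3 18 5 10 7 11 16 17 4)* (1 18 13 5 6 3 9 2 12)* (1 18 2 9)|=33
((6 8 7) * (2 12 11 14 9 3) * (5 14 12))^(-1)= (2 3 9 14 5)(6 7 8)(11 12)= ((2 5 14 9 3)(6 8 7)(11 12))^(-1)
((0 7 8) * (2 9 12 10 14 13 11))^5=((0 7 8)(2 9 12 10 14 13 11))^5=(0 8 7)(2 13 10 9 11 14 12)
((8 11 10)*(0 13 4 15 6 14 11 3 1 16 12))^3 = (0 15 11 3 12 4 14 8 16 13 6 10 1)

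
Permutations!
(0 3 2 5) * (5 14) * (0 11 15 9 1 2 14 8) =(0 3 14 5 11 15 9 1 2 8) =[3, 2, 8, 14, 4, 11, 6, 7, 0, 1, 10, 15, 12, 13, 5, 9]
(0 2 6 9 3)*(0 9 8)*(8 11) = (0 2 6 11 8)(3 9) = [2, 1, 6, 9, 4, 5, 11, 7, 0, 3, 10, 8]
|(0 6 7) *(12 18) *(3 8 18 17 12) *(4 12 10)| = |(0 6 7)(3 8 18)(4 12 17 10)| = 12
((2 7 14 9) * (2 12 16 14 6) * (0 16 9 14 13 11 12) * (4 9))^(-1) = (0 9 4 12 11 13 16)(2 6 7)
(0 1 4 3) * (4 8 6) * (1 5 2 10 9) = (0 5 2 10 9 1 8 6 4 3) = [5, 8, 10, 0, 3, 2, 4, 7, 6, 1, 9]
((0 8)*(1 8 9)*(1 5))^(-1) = (0 8 1 5 9)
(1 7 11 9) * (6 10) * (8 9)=[0, 7, 2, 3, 4, 5, 10, 11, 9, 1, 6, 8]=(1 7 11 8 9)(6 10)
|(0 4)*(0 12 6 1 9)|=6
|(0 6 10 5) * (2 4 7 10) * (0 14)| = 8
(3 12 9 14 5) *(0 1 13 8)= (0 1 13 8)(3 12 9 14 5)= [1, 13, 2, 12, 4, 3, 6, 7, 0, 14, 10, 11, 9, 8, 5]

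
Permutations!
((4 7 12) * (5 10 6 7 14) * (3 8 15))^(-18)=(15)(4 10 12 5 7 14 6)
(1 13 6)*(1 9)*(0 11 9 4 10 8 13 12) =(0 11 9 1 12)(4 10 8 13 6) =[11, 12, 2, 3, 10, 5, 4, 7, 13, 1, 8, 9, 0, 6]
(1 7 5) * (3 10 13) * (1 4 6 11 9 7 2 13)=(1 2 13 3 10)(4 6 11 9 7 5)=[0, 2, 13, 10, 6, 4, 11, 5, 8, 7, 1, 9, 12, 3]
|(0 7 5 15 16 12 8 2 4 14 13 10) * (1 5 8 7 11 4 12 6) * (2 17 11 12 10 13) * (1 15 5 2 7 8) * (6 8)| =14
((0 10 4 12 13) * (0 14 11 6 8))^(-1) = (0 8 6 11 14 13 12 4 10)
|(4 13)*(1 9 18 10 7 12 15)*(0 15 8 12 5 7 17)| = 14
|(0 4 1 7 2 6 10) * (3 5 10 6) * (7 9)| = |(0 4 1 9 7 2 3 5 10)| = 9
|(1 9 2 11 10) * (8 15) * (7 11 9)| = |(1 7 11 10)(2 9)(8 15)| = 4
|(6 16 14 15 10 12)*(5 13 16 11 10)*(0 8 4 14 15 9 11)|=36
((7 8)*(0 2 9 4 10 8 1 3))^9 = ((0 2 9 4 10 8 7 1 3))^9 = (10)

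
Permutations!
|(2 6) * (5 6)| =|(2 5 6)| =3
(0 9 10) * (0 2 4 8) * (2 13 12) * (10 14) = (0 9 14 10 13 12 2 4 8) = [9, 1, 4, 3, 8, 5, 6, 7, 0, 14, 13, 11, 2, 12, 10]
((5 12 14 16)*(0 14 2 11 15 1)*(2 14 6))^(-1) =((0 6 2 11 15 1)(5 12 14 16))^(-1) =(0 1 15 11 2 6)(5 16 14 12)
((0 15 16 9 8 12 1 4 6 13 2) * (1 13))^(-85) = (0 9 13 15 8 2 16 12)(1 6 4)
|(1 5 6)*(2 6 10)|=5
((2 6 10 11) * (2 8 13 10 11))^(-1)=((2 6 11 8 13 10))^(-1)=(2 10 13 8 11 6)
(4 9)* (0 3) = (0 3)(4 9) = [3, 1, 2, 0, 9, 5, 6, 7, 8, 4]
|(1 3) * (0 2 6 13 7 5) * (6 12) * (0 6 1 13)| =9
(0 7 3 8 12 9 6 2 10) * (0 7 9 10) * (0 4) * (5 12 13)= (0 9 6 2 4)(3 8 13 5 12 10 7)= [9, 1, 4, 8, 0, 12, 2, 3, 13, 6, 7, 11, 10, 5]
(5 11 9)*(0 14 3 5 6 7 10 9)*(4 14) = (0 4 14 3 5 11)(6 7 10 9) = [4, 1, 2, 5, 14, 11, 7, 10, 8, 6, 9, 0, 12, 13, 3]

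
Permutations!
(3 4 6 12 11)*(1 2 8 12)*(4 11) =(1 2 8 12 4 6)(3 11) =[0, 2, 8, 11, 6, 5, 1, 7, 12, 9, 10, 3, 4]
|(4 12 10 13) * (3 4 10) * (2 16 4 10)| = |(2 16 4 12 3 10 13)| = 7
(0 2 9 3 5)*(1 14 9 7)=(0 2 7 1 14 9 3 5)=[2, 14, 7, 5, 4, 0, 6, 1, 8, 3, 10, 11, 12, 13, 9]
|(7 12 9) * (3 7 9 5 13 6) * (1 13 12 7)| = |(1 13 6 3)(5 12)| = 4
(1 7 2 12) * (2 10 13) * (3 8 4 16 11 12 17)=(1 7 10 13 2 17 3 8 4 16 11 12)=[0, 7, 17, 8, 16, 5, 6, 10, 4, 9, 13, 12, 1, 2, 14, 15, 11, 3]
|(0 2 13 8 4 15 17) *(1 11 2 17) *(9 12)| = 14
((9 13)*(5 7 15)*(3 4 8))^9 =(15)(9 13)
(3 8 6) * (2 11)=(2 11)(3 8 6)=[0, 1, 11, 8, 4, 5, 3, 7, 6, 9, 10, 2]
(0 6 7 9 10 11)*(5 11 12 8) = (0 6 7 9 10 12 8 5 11) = [6, 1, 2, 3, 4, 11, 7, 9, 5, 10, 12, 0, 8]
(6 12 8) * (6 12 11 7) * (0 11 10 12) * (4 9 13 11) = (0 4 9 13 11 7 6 10 12 8) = [4, 1, 2, 3, 9, 5, 10, 6, 0, 13, 12, 7, 8, 11]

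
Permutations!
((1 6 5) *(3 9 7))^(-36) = (9)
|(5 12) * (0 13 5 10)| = |(0 13 5 12 10)| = 5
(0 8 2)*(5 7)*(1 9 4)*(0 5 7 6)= (0 8 2 5 6)(1 9 4)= [8, 9, 5, 3, 1, 6, 0, 7, 2, 4]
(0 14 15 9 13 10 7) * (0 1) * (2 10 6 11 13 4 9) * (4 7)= [14, 0, 10, 3, 9, 5, 11, 1, 8, 7, 4, 13, 12, 6, 15, 2]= (0 14 15 2 10 4 9 7 1)(6 11 13)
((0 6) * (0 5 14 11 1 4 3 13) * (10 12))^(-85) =(0 1 6 4 5 3 14 13 11)(10 12)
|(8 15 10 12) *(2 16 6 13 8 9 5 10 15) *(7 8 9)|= |(2 16 6 13 9 5 10 12 7 8)|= 10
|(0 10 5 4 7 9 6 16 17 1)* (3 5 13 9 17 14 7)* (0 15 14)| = |(0 10 13 9 6 16)(1 15 14 7 17)(3 5 4)| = 30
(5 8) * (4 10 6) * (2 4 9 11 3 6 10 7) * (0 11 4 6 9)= (0 11 3 9 4 7 2 6)(5 8)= [11, 1, 6, 9, 7, 8, 0, 2, 5, 4, 10, 3]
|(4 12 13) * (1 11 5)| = |(1 11 5)(4 12 13)| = 3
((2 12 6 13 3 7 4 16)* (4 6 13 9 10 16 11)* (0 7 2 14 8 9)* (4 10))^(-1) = (0 6 7)(2 3 13 12)(4 9 8 14 16 10 11)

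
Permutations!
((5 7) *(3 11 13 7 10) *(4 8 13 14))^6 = (3 7 4)(5 8 11)(10 13 14)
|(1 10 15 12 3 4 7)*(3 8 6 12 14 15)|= 30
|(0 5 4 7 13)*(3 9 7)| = |(0 5 4 3 9 7 13)| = 7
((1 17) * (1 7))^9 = (17)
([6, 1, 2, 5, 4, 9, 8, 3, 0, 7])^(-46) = (0 8 6)(3 9)(5 7)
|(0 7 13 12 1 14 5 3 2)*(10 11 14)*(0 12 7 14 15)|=|(0 14 5 3 2 12 1 10 11 15)(7 13)|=10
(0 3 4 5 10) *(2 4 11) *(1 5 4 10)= (0 3 11 2 10)(1 5)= [3, 5, 10, 11, 4, 1, 6, 7, 8, 9, 0, 2]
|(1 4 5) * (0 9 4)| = 5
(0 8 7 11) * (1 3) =(0 8 7 11)(1 3) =[8, 3, 2, 1, 4, 5, 6, 11, 7, 9, 10, 0]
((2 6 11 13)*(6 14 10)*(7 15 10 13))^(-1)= (2 13 14)(6 10 15 7 11)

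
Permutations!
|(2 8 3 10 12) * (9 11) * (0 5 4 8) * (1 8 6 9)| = 12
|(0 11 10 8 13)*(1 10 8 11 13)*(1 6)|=10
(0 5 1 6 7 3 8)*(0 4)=[5, 6, 2, 8, 0, 1, 7, 3, 4]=(0 5 1 6 7 3 8 4)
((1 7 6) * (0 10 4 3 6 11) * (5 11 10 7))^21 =(0 4 1)(3 5 7)(6 11 10)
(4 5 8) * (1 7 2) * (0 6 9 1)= [6, 7, 0, 3, 5, 8, 9, 2, 4, 1]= (0 6 9 1 7 2)(4 5 8)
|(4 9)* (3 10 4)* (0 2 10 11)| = 7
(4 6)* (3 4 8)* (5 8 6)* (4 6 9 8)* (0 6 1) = (0 6 9 8 3 1)(4 5) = [6, 0, 2, 1, 5, 4, 9, 7, 3, 8]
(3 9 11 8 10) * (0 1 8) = (0 1 8 10 3 9 11) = [1, 8, 2, 9, 4, 5, 6, 7, 10, 11, 3, 0]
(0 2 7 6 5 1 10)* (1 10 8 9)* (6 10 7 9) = (0 2 9 1 8 6 5 7 10) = [2, 8, 9, 3, 4, 7, 5, 10, 6, 1, 0]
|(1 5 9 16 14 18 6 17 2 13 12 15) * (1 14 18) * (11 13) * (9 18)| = 22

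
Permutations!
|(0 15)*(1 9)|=|(0 15)(1 9)|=2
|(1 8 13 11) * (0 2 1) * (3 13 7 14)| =9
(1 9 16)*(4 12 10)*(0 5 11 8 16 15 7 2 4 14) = (0 5 11 8 16 1 9 15 7 2 4 12 10 14) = [5, 9, 4, 3, 12, 11, 6, 2, 16, 15, 14, 8, 10, 13, 0, 7, 1]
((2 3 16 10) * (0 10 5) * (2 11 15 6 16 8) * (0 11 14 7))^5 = (16)(0 10 14 7)(2 8 3) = ((0 10 14 7)(2 3 8)(5 11 15 6 16))^5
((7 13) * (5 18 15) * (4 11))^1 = (4 11)(5 18 15)(7 13)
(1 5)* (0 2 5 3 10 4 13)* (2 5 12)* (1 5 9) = (0 9 1 3 10 4 13)(2 12) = [9, 3, 12, 10, 13, 5, 6, 7, 8, 1, 4, 11, 2, 0]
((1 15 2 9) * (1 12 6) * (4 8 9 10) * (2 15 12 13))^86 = ((15)(1 12 6)(2 10 4 8 9 13))^86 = (15)(1 6 12)(2 4 9)(8 13 10)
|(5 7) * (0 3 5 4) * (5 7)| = |(0 3 7 4)| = 4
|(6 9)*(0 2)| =|(0 2)(6 9)| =2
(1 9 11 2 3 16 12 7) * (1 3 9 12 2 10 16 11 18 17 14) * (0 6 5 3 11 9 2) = (0 6 5 3 9 18 17 14 1 12 7 11 10 16) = [6, 12, 2, 9, 4, 3, 5, 11, 8, 18, 16, 10, 7, 13, 1, 15, 0, 14, 17]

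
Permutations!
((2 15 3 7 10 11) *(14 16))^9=((2 15 3 7 10 11)(14 16))^9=(2 7)(3 11)(10 15)(14 16)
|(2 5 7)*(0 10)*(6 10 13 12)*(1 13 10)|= 12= |(0 10)(1 13 12 6)(2 5 7)|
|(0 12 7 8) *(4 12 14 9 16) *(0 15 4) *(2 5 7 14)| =|(0 2 5 7 8 15 4 12 14 9 16)| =11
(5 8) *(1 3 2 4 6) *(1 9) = (1 3 2 4 6 9)(5 8) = [0, 3, 4, 2, 6, 8, 9, 7, 5, 1]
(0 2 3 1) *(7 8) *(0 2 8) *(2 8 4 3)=[4, 8, 2, 1, 3, 5, 6, 0, 7]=(0 4 3 1 8 7)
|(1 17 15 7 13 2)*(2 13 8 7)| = 4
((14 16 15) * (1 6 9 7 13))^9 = ((1 6 9 7 13)(14 16 15))^9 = (16)(1 13 7 9 6)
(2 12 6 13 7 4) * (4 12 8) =[0, 1, 8, 3, 2, 5, 13, 12, 4, 9, 10, 11, 6, 7] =(2 8 4)(6 13 7 12)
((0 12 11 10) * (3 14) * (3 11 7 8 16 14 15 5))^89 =((0 12 7 8 16 14 11 10)(3 15 5))^89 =(0 12 7 8 16 14 11 10)(3 5 15)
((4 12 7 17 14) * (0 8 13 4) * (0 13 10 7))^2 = (0 10 17 13 12 8 7 14 4)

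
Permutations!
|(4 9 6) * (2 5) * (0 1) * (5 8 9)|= 6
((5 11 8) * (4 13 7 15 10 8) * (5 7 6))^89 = ((4 13 6 5 11)(7 15 10 8))^89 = (4 11 5 6 13)(7 15 10 8)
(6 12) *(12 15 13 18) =(6 15 13 18 12) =[0, 1, 2, 3, 4, 5, 15, 7, 8, 9, 10, 11, 6, 18, 14, 13, 16, 17, 12]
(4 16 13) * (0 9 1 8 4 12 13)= (0 9 1 8 4 16)(12 13)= [9, 8, 2, 3, 16, 5, 6, 7, 4, 1, 10, 11, 13, 12, 14, 15, 0]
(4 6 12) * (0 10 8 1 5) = (0 10 8 1 5)(4 6 12) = [10, 5, 2, 3, 6, 0, 12, 7, 1, 9, 8, 11, 4]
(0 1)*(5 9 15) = (0 1)(5 9 15) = [1, 0, 2, 3, 4, 9, 6, 7, 8, 15, 10, 11, 12, 13, 14, 5]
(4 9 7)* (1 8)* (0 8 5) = [8, 5, 2, 3, 9, 0, 6, 4, 1, 7] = (0 8 1 5)(4 9 7)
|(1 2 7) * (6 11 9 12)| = 12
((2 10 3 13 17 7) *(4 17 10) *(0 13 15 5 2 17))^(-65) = (0 4 2 5 15 3 10 13)(7 17)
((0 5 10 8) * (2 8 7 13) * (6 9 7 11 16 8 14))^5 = ((0 5 10 11 16 8)(2 14 6 9 7 13))^5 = (0 8 16 11 10 5)(2 13 7 9 6 14)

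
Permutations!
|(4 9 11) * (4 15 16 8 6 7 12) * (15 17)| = |(4 9 11 17 15 16 8 6 7 12)| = 10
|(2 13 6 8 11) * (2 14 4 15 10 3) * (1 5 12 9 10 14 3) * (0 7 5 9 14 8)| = |(0 7 5 12 14 4 15 8 11 3 2 13 6)(1 9 10)| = 39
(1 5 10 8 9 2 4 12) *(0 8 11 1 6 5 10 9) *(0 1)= (0 8 1 10 11)(2 4 12 6 5 9)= [8, 10, 4, 3, 12, 9, 5, 7, 1, 2, 11, 0, 6]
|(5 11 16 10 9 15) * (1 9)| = |(1 9 15 5 11 16 10)| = 7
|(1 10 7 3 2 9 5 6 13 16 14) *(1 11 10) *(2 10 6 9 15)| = |(2 15)(3 10 7)(5 9)(6 13 16 14 11)| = 30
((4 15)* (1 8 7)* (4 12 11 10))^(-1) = (1 7 8)(4 10 11 12 15)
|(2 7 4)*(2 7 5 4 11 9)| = |(2 5 4 7 11 9)| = 6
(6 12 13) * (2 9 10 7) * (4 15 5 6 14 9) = (2 4 15 5 6 12 13 14 9 10 7) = [0, 1, 4, 3, 15, 6, 12, 2, 8, 10, 7, 11, 13, 14, 9, 5]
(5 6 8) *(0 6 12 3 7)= (0 6 8 5 12 3 7)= [6, 1, 2, 7, 4, 12, 8, 0, 5, 9, 10, 11, 3]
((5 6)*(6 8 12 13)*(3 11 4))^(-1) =(3 4 11)(5 6 13 12 8)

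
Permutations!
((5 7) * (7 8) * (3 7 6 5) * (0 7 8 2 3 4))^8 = (0 4 7)(2 6 3 5 8)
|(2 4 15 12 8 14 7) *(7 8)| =10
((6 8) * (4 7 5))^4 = (8)(4 7 5)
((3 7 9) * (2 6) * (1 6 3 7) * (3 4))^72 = (9)(1 2 3 6 4)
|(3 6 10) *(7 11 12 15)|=12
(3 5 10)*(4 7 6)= (3 5 10)(4 7 6)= [0, 1, 2, 5, 7, 10, 4, 6, 8, 9, 3]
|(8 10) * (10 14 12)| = 4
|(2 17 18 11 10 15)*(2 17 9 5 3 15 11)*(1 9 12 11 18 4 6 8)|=|(1 9 5 3 15 17 4 6 8)(2 12 11 10 18)|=45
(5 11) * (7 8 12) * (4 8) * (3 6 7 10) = (3 6 7 4 8 12 10)(5 11) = [0, 1, 2, 6, 8, 11, 7, 4, 12, 9, 3, 5, 10]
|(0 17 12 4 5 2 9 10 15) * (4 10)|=|(0 17 12 10 15)(2 9 4 5)|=20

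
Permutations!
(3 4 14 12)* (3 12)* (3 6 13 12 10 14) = (3 4)(6 13 12 10 14) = [0, 1, 2, 4, 3, 5, 13, 7, 8, 9, 14, 11, 10, 12, 6]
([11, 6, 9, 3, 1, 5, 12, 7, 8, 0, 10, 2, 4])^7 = (0 9 2 11)(1 4 12 6)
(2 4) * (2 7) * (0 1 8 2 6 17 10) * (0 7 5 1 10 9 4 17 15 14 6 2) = (0 10 7 2 17 9 4 5 1 8)(6 15 14) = [10, 8, 17, 3, 5, 1, 15, 2, 0, 4, 7, 11, 12, 13, 6, 14, 16, 9]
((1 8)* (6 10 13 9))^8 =((1 8)(6 10 13 9))^8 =(13)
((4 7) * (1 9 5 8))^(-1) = ((1 9 5 8)(4 7))^(-1) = (1 8 5 9)(4 7)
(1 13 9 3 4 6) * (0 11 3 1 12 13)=[11, 0, 2, 4, 6, 5, 12, 7, 8, 1, 10, 3, 13, 9]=(0 11 3 4 6 12 13 9 1)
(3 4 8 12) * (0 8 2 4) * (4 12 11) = (0 8 11 4 2 12 3) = [8, 1, 12, 0, 2, 5, 6, 7, 11, 9, 10, 4, 3]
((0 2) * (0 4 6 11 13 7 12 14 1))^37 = (0 12 11 2 14 13 4 1 7 6)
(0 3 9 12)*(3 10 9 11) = (0 10 9 12)(3 11) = [10, 1, 2, 11, 4, 5, 6, 7, 8, 12, 9, 3, 0]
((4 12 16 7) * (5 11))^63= (4 7 16 12)(5 11)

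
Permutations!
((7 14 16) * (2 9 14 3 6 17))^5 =((2 9 14 16 7 3 6 17))^5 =(2 3 14 17 7 9 6 16)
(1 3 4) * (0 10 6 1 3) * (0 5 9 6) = (0 10)(1 5 9 6)(3 4) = [10, 5, 2, 4, 3, 9, 1, 7, 8, 6, 0]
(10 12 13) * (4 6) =(4 6)(10 12 13) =[0, 1, 2, 3, 6, 5, 4, 7, 8, 9, 12, 11, 13, 10]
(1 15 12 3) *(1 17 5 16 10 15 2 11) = (1 2 11)(3 17 5 16 10 15 12) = [0, 2, 11, 17, 4, 16, 6, 7, 8, 9, 15, 1, 3, 13, 14, 12, 10, 5]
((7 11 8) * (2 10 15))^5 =(2 15 10)(7 8 11)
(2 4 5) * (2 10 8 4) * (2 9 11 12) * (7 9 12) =[0, 1, 12, 3, 5, 10, 6, 9, 4, 11, 8, 7, 2] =(2 12)(4 5 10 8)(7 9 11)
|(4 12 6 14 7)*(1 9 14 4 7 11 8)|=15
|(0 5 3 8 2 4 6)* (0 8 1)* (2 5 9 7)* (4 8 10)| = |(0 9 7 2 8 5 3 1)(4 6 10)| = 24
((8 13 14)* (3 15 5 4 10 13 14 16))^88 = ((3 15 5 4 10 13 16)(8 14))^88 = (3 10 15 13 5 16 4)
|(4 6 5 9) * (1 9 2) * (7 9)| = 7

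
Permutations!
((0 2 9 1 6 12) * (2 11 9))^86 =(0 9 6)(1 12 11) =((0 11 9 1 6 12))^86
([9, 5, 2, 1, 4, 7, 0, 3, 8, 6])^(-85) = [6, 3, 2, 7, 4, 1, 9, 5, 8, 0]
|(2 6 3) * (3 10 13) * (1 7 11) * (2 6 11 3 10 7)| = |(1 2 11)(3 6 7)(10 13)| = 6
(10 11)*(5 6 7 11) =(5 6 7 11 10) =[0, 1, 2, 3, 4, 6, 7, 11, 8, 9, 5, 10]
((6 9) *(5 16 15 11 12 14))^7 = (5 16 15 11 12 14)(6 9)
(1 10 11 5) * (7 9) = [0, 10, 2, 3, 4, 1, 6, 9, 8, 7, 11, 5] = (1 10 11 5)(7 9)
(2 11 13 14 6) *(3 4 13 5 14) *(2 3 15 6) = [0, 1, 11, 4, 13, 14, 3, 7, 8, 9, 10, 5, 12, 15, 2, 6] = (2 11 5 14)(3 4 13 15 6)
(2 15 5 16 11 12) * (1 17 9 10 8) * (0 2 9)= (0 2 15 5 16 11 12 9 10 8 1 17)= [2, 17, 15, 3, 4, 16, 6, 7, 1, 10, 8, 12, 9, 13, 14, 5, 11, 0]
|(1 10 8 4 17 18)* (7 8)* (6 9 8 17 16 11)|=30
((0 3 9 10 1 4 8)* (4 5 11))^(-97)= (0 9 1 11 8 3 10 5 4)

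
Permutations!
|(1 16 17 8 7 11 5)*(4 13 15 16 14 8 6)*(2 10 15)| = |(1 14 8 7 11 5)(2 10 15 16 17 6 4 13)| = 24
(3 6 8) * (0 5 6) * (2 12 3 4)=[5, 1, 12, 0, 2, 6, 8, 7, 4, 9, 10, 11, 3]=(0 5 6 8 4 2 12 3)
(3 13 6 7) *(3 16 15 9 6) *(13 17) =(3 17 13)(6 7 16 15 9) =[0, 1, 2, 17, 4, 5, 7, 16, 8, 6, 10, 11, 12, 3, 14, 9, 15, 13]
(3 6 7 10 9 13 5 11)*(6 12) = (3 12 6 7 10 9 13 5 11) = [0, 1, 2, 12, 4, 11, 7, 10, 8, 13, 9, 3, 6, 5]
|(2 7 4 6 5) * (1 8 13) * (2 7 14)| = 12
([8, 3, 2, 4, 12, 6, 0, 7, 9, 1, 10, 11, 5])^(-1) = (0 6 5 12 4 3 1 9 8)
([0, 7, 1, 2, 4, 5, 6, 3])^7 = [0, 2, 3, 7, 4, 5, 6, 1]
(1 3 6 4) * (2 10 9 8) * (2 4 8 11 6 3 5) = [0, 5, 10, 3, 1, 2, 8, 7, 4, 11, 9, 6] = (1 5 2 10 9 11 6 8 4)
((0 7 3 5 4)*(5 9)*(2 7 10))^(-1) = ((0 10 2 7 3 9 5 4))^(-1) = (0 4 5 9 3 7 2 10)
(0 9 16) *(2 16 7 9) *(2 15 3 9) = (0 15 3 9 7 2 16) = [15, 1, 16, 9, 4, 5, 6, 2, 8, 7, 10, 11, 12, 13, 14, 3, 0]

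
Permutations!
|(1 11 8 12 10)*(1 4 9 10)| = 12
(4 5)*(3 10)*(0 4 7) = (0 4 5 7)(3 10) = [4, 1, 2, 10, 5, 7, 6, 0, 8, 9, 3]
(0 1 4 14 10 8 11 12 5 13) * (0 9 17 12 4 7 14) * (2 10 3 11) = (0 1 7 14 3 11 4)(2 10 8)(5 13 9 17 12) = [1, 7, 10, 11, 0, 13, 6, 14, 2, 17, 8, 4, 5, 9, 3, 15, 16, 12]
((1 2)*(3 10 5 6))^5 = ((1 2)(3 10 5 6))^5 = (1 2)(3 10 5 6)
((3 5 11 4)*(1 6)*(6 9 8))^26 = ((1 9 8 6)(3 5 11 4))^26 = (1 8)(3 11)(4 5)(6 9)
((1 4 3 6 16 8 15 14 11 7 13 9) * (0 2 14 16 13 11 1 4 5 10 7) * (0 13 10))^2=(0 14 5 2 1)(3 10 11 9)(4 6 7 13)(8 16 15)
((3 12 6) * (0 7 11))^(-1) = ((0 7 11)(3 12 6))^(-1) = (0 11 7)(3 6 12)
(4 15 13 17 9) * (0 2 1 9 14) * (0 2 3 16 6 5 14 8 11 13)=(0 3 16 6 5 14 2 1 9 4 15)(8 11 13 17)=[3, 9, 1, 16, 15, 14, 5, 7, 11, 4, 10, 13, 12, 17, 2, 0, 6, 8]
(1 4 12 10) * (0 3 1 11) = (0 3 1 4 12 10 11) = [3, 4, 2, 1, 12, 5, 6, 7, 8, 9, 11, 0, 10]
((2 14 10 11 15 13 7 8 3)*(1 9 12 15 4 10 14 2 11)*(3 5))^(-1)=(1 10 4 11 3 5 8 7 13 15 12 9)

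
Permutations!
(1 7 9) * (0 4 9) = (0 4 9 1 7) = [4, 7, 2, 3, 9, 5, 6, 0, 8, 1]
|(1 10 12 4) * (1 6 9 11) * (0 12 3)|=9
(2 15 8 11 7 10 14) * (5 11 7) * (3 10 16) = (2 15 8 7 16 3 10 14)(5 11) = [0, 1, 15, 10, 4, 11, 6, 16, 7, 9, 14, 5, 12, 13, 2, 8, 3]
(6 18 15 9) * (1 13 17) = (1 13 17)(6 18 15 9) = [0, 13, 2, 3, 4, 5, 18, 7, 8, 6, 10, 11, 12, 17, 14, 9, 16, 1, 15]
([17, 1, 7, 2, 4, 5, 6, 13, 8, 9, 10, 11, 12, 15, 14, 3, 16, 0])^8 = (17)(2 15 7 3 13)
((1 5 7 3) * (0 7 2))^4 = (0 5 3)(1 7 2)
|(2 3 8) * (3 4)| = |(2 4 3 8)| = 4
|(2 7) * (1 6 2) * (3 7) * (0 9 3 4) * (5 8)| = |(0 9 3 7 1 6 2 4)(5 8)| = 8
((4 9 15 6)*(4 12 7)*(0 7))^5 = ((0 7 4 9 15 6 12))^5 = (0 6 9 7 12 15 4)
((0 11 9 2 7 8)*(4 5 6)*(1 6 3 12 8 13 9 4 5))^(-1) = (0 8 12 3 5 6 1 4 11)(2 9 13 7)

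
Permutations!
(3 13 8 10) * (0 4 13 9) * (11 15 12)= (0 4 13 8 10 3 9)(11 15 12)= [4, 1, 2, 9, 13, 5, 6, 7, 10, 0, 3, 15, 11, 8, 14, 12]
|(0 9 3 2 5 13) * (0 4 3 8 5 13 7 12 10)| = 28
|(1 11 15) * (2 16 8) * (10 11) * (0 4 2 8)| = |(0 4 2 16)(1 10 11 15)| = 4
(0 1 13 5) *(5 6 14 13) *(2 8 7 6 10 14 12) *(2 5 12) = (0 1 12 5)(2 8 7 6)(10 14 13) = [1, 12, 8, 3, 4, 0, 2, 6, 7, 9, 14, 11, 5, 10, 13]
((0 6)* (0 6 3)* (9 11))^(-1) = ((0 3)(9 11))^(-1) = (0 3)(9 11)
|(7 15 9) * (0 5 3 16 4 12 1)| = 21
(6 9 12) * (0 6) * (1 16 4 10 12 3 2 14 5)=[6, 16, 14, 2, 10, 1, 9, 7, 8, 3, 12, 11, 0, 13, 5, 15, 4]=(0 6 9 3 2 14 5 1 16 4 10 12)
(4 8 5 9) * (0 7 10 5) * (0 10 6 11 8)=(0 7 6 11 8 10 5 9 4)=[7, 1, 2, 3, 0, 9, 11, 6, 10, 4, 5, 8]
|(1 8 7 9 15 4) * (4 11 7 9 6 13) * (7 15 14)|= 8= |(1 8 9 14 7 6 13 4)(11 15)|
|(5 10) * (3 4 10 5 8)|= |(3 4 10 8)|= 4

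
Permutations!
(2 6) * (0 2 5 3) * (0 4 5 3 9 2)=(2 6 3 4 5 9)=[0, 1, 6, 4, 5, 9, 3, 7, 8, 2]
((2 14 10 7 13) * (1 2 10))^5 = ((1 2 14)(7 13 10))^5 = (1 14 2)(7 10 13)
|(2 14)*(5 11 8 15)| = |(2 14)(5 11 8 15)| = 4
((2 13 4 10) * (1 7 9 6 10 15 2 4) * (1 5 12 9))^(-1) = (1 7)(2 15 4 10 6 9 12 5 13)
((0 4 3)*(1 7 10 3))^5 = ((0 4 1 7 10 3))^5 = (0 3 10 7 1 4)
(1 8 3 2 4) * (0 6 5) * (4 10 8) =(0 6 5)(1 4)(2 10 8 3) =[6, 4, 10, 2, 1, 0, 5, 7, 3, 9, 8]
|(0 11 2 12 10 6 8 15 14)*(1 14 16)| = 11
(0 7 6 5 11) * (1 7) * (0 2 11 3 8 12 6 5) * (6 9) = [1, 7, 11, 8, 4, 3, 0, 5, 12, 6, 10, 2, 9] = (0 1 7 5 3 8 12 9 6)(2 11)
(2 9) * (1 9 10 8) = (1 9 2 10 8) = [0, 9, 10, 3, 4, 5, 6, 7, 1, 2, 8]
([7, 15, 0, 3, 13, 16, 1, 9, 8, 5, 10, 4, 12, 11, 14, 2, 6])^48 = (0 5 1)(2 9 6)(7 16 15)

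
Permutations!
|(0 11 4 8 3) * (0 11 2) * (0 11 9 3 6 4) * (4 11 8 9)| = |(0 2 8 6 11)(3 4 9)| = 15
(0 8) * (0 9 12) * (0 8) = (8 9 12) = [0, 1, 2, 3, 4, 5, 6, 7, 9, 12, 10, 11, 8]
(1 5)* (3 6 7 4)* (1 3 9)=(1 5 3 6 7 4 9)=[0, 5, 2, 6, 9, 3, 7, 4, 8, 1]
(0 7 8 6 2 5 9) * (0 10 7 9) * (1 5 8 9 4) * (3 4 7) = (0 7 9 10 3 4 1 5)(2 8 6) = [7, 5, 8, 4, 1, 0, 2, 9, 6, 10, 3]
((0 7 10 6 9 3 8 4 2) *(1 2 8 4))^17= ((0 7 10 6 9 3 4 8 1 2))^17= (0 8 9 7 1 3 10 2 4 6)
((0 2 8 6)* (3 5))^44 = (8) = ((0 2 8 6)(3 5))^44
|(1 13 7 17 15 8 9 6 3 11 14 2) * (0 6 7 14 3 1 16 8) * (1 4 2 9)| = 26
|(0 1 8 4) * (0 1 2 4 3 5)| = 7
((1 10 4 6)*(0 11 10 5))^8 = ((0 11 10 4 6 1 5))^8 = (0 11 10 4 6 1 5)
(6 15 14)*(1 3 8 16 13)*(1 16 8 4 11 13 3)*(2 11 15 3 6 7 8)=(2 11 13 16 6 3 4 15 14 7 8)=[0, 1, 11, 4, 15, 5, 3, 8, 2, 9, 10, 13, 12, 16, 7, 14, 6]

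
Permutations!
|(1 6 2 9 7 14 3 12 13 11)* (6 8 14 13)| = 11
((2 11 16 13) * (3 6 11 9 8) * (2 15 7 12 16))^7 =(2 9 8 3 6 11)(7 16 15 12 13)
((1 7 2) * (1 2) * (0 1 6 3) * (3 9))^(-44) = ((0 1 7 6 9 3))^(-44) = (0 9 7)(1 3 6)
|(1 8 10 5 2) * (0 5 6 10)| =|(0 5 2 1 8)(6 10)| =10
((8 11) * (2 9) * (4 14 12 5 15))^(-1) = ((2 9)(4 14 12 5 15)(8 11))^(-1) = (2 9)(4 15 5 12 14)(8 11)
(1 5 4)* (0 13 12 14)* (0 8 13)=(1 5 4)(8 13 12 14)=[0, 5, 2, 3, 1, 4, 6, 7, 13, 9, 10, 11, 14, 12, 8]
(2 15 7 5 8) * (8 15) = (2 8)(5 15 7) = [0, 1, 8, 3, 4, 15, 6, 5, 2, 9, 10, 11, 12, 13, 14, 7]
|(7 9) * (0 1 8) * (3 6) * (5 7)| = |(0 1 8)(3 6)(5 7 9)| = 6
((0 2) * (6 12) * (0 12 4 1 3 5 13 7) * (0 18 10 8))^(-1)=((0 2 12 6 4 1 3 5 13 7 18 10 8))^(-1)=(0 8 10 18 7 13 5 3 1 4 6 12 2)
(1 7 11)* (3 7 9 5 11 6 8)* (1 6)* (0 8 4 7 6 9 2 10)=[8, 2, 10, 6, 7, 11, 4, 1, 3, 5, 0, 9]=(0 8 3 6 4 7 1 2 10)(5 11 9)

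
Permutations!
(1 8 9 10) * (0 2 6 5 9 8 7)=(0 2 6 5 9 10 1 7)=[2, 7, 6, 3, 4, 9, 5, 0, 8, 10, 1]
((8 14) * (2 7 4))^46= ((2 7 4)(8 14))^46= (14)(2 7 4)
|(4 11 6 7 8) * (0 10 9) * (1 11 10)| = 9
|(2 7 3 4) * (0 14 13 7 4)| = 10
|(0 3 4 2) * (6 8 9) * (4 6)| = |(0 3 6 8 9 4 2)| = 7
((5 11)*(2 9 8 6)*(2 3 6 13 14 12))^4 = ((2 9 8 13 14 12)(3 6)(5 11))^4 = (2 14 8)(9 12 13)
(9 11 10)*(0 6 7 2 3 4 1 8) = (0 6 7 2 3 4 1 8)(9 11 10) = [6, 8, 3, 4, 1, 5, 7, 2, 0, 11, 9, 10]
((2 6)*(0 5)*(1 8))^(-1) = (0 5)(1 8)(2 6)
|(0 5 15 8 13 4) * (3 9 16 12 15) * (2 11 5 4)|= |(0 4)(2 11 5 3 9 16 12 15 8 13)|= 10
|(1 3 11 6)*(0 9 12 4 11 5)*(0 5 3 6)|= |(0 9 12 4 11)(1 6)|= 10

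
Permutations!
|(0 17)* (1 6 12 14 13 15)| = |(0 17)(1 6 12 14 13 15)| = 6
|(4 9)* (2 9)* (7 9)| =4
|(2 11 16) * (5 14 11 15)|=|(2 15 5 14 11 16)|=6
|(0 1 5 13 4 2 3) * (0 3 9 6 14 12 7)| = 11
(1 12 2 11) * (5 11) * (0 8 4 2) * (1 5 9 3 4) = (0 8 1 12)(2 9 3 4)(5 11) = [8, 12, 9, 4, 2, 11, 6, 7, 1, 3, 10, 5, 0]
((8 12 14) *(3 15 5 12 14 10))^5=(15)(8 14)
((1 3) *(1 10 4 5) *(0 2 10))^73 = (0 4 3 10 1 2 5)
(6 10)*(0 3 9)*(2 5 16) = (0 3 9)(2 5 16)(6 10) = [3, 1, 5, 9, 4, 16, 10, 7, 8, 0, 6, 11, 12, 13, 14, 15, 2]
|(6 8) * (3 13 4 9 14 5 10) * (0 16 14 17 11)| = |(0 16 14 5 10 3 13 4 9 17 11)(6 8)| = 22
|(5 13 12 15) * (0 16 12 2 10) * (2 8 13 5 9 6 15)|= |(0 16 12 2 10)(6 15 9)(8 13)|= 30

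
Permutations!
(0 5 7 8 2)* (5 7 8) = (0 7 5 8 2) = [7, 1, 0, 3, 4, 8, 6, 5, 2]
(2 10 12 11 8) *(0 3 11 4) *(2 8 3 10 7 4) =(0 10 12 2 7 4)(3 11) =[10, 1, 7, 11, 0, 5, 6, 4, 8, 9, 12, 3, 2]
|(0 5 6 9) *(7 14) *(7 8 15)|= 4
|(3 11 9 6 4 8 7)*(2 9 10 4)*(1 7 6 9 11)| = |(1 7 3)(2 11 10 4 8 6)| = 6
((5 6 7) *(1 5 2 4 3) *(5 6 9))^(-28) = (9)(1 7 4)(2 3 6)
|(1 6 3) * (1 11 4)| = 5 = |(1 6 3 11 4)|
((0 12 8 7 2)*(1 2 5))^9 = (0 8 5 2 12 7 1)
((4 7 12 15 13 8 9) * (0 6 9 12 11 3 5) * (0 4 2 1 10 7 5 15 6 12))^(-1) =(0 8 13 15 3 11 7 10 1 2 9 6 12)(4 5)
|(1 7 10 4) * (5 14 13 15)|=|(1 7 10 4)(5 14 13 15)|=4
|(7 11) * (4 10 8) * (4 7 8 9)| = |(4 10 9)(7 11 8)| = 3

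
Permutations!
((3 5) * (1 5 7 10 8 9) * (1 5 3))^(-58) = (1 9 10 3 5 8 7)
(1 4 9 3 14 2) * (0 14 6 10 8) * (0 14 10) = (0 10 8 14 2 1 4 9 3 6) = [10, 4, 1, 6, 9, 5, 0, 7, 14, 3, 8, 11, 12, 13, 2]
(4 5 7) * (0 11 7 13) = [11, 1, 2, 3, 5, 13, 6, 4, 8, 9, 10, 7, 12, 0] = (0 11 7 4 5 13)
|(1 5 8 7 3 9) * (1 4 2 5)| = |(2 5 8 7 3 9 4)| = 7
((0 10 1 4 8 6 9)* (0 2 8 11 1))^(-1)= (0 10)(1 11 4)(2 9 6 8)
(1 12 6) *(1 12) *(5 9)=[0, 1, 2, 3, 4, 9, 12, 7, 8, 5, 10, 11, 6]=(5 9)(6 12)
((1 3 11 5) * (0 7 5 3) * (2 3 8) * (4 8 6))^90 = ((0 7 5 1)(2 3 11 6 4 8))^90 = (11)(0 5)(1 7)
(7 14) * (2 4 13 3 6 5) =[0, 1, 4, 6, 13, 2, 5, 14, 8, 9, 10, 11, 12, 3, 7] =(2 4 13 3 6 5)(7 14)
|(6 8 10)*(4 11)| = 6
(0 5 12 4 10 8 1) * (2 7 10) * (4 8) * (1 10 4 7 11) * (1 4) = (0 5 12 8 10 7 1)(2 11 4) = [5, 0, 11, 3, 2, 12, 6, 1, 10, 9, 7, 4, 8]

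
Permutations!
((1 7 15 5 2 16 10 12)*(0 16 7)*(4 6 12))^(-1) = (0 1 12 6 4 10 16)(2 5 15 7)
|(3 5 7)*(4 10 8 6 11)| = 15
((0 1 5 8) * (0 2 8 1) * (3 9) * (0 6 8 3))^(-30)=(9)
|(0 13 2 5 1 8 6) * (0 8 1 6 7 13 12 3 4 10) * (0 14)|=|(0 12 3 4 10 14)(2 5 6 8 7 13)|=6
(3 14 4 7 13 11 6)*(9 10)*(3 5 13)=(3 14 4 7)(5 13 11 6)(9 10)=[0, 1, 2, 14, 7, 13, 5, 3, 8, 10, 9, 6, 12, 11, 4]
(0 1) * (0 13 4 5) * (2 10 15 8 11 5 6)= (0 1 13 4 6 2 10 15 8 11 5)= [1, 13, 10, 3, 6, 0, 2, 7, 11, 9, 15, 5, 12, 4, 14, 8]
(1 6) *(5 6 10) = (1 10 5 6) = [0, 10, 2, 3, 4, 6, 1, 7, 8, 9, 5]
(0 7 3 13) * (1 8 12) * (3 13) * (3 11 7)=(0 3 11 7 13)(1 8 12)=[3, 8, 2, 11, 4, 5, 6, 13, 12, 9, 10, 7, 1, 0]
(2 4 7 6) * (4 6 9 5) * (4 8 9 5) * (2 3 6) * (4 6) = [0, 1, 2, 4, 7, 8, 3, 5, 9, 6] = (3 4 7 5 8 9 6)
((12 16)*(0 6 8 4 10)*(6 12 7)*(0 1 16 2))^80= (0 2 12)(1 6 10 7 4 16 8)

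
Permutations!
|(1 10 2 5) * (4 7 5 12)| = 7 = |(1 10 2 12 4 7 5)|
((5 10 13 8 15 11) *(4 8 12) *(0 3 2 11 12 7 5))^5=(0 3 2 11)(4 8 15 12)(5 10 13 7)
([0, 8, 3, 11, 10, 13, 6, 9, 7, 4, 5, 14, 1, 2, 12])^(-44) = (1 2 9 14 5 8 3 4 12 13 7 11 10)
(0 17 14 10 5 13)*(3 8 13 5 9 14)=(0 17 3 8 13)(9 14 10)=[17, 1, 2, 8, 4, 5, 6, 7, 13, 14, 9, 11, 12, 0, 10, 15, 16, 3]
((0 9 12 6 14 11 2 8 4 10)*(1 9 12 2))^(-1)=(0 10 4 8 2 9 1 11 14 6 12)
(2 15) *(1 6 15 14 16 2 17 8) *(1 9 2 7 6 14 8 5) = (1 14 16 7 6 15 17 5)(2 8 9) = [0, 14, 8, 3, 4, 1, 15, 6, 9, 2, 10, 11, 12, 13, 16, 17, 7, 5]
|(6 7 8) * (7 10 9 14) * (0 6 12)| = 8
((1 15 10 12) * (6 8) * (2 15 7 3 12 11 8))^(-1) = (1 12 3 7)(2 6 8 11 10 15)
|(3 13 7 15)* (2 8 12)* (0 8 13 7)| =|(0 8 12 2 13)(3 7 15)| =15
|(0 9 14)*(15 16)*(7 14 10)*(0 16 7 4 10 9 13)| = |(0 13)(4 10)(7 14 16 15)| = 4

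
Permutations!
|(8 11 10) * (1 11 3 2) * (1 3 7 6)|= |(1 11 10 8 7 6)(2 3)|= 6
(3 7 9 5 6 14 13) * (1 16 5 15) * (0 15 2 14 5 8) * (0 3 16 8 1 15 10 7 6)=(0 10 7 9 2 14 13 16 1 8 3 6 5)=[10, 8, 14, 6, 4, 0, 5, 9, 3, 2, 7, 11, 12, 16, 13, 15, 1]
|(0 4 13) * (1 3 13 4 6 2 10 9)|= 8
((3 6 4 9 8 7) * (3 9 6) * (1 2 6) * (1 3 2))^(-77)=(2 3 4 6)(7 9 8)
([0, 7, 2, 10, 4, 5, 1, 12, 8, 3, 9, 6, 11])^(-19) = [0, 7, 2, 9, 4, 5, 1, 12, 8, 10, 3, 6, 11]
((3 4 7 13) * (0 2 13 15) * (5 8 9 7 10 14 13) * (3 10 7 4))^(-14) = (0 5 9 7)(2 8 4 15)(10 14 13)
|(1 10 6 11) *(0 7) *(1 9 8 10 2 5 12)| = |(0 7)(1 2 5 12)(6 11 9 8 10)| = 20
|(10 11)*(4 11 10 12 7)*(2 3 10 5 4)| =8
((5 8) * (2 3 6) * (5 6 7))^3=(2 5)(3 8)(6 7)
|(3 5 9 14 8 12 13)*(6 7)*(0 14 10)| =18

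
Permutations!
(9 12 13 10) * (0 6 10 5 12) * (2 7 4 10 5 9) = (0 6 5 12 13 9)(2 7 4 10) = [6, 1, 7, 3, 10, 12, 5, 4, 8, 0, 2, 11, 13, 9]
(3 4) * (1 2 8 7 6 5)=(1 2 8 7 6 5)(3 4)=[0, 2, 8, 4, 3, 1, 5, 6, 7]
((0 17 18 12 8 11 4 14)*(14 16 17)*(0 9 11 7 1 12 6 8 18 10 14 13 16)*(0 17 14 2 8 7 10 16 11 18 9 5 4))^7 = ((0 13 11)(1 12 9 18 6 7)(2 8 10)(4 17 16 14 5))^7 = (0 13 11)(1 12 9 18 6 7)(2 8 10)(4 16 5 17 14)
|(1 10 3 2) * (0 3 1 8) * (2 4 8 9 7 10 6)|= 12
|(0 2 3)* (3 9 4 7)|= |(0 2 9 4 7 3)|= 6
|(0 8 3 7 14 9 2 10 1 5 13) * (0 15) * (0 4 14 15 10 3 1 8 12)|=|(0 12)(1 5 13 10 8)(2 3 7 15 4 14 9)|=70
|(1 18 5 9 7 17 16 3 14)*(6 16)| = 10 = |(1 18 5 9 7 17 6 16 3 14)|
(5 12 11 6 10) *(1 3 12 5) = (1 3 12 11 6 10) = [0, 3, 2, 12, 4, 5, 10, 7, 8, 9, 1, 6, 11]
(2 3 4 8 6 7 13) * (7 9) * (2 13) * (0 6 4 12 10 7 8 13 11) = [6, 1, 3, 12, 13, 5, 9, 2, 4, 8, 7, 0, 10, 11] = (0 6 9 8 4 13 11)(2 3 12 10 7)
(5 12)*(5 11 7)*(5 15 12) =(7 15 12 11) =[0, 1, 2, 3, 4, 5, 6, 15, 8, 9, 10, 7, 11, 13, 14, 12]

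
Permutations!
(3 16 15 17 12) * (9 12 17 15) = (17)(3 16 9 12) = [0, 1, 2, 16, 4, 5, 6, 7, 8, 12, 10, 11, 3, 13, 14, 15, 9, 17]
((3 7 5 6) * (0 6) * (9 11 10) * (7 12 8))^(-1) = (0 5 7 8 12 3 6)(9 10 11)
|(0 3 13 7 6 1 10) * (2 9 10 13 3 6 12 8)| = |(0 6 1 13 7 12 8 2 9 10)| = 10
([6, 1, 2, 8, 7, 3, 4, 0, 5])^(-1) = [7, 1, 2, 5, 6, 8, 0, 4, 3]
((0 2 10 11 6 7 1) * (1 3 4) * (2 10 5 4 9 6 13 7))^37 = (0 10 11 13 7 3 9 6 2 5 4 1)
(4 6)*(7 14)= (4 6)(7 14)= [0, 1, 2, 3, 6, 5, 4, 14, 8, 9, 10, 11, 12, 13, 7]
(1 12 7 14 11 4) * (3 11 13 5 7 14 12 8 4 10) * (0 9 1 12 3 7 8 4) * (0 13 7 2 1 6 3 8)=(0 9 6 3 11 10 2 1 4 12 14 7 8 13 5)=[9, 4, 1, 11, 12, 0, 3, 8, 13, 6, 2, 10, 14, 5, 7]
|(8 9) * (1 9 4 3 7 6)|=7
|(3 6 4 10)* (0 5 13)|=12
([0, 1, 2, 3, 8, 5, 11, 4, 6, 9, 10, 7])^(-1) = (4 7 11 6 8)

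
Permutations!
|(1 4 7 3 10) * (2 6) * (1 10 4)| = 6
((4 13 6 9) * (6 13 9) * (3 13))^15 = (3 13)(4 9)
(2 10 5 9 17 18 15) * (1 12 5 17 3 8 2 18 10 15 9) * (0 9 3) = (0 9)(1 12 5)(2 15 18 3 8)(10 17) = [9, 12, 15, 8, 4, 1, 6, 7, 2, 0, 17, 11, 5, 13, 14, 18, 16, 10, 3]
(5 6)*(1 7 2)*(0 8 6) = (0 8 6 5)(1 7 2) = [8, 7, 1, 3, 4, 0, 5, 2, 6]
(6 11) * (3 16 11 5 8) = [0, 1, 2, 16, 4, 8, 5, 7, 3, 9, 10, 6, 12, 13, 14, 15, 11] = (3 16 11 6 5 8)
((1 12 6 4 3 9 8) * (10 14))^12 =(14)(1 9 4 12 8 3 6)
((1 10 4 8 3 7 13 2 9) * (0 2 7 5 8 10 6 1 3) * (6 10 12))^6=(13)(1 10 4 12 6)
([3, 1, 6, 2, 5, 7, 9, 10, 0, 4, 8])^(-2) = (0 10 5 9 2)(3 8 7 4 6)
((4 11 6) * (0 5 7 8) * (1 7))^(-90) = ((0 5 1 7 8)(4 11 6))^(-90) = (11)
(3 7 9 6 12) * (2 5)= (2 5)(3 7 9 6 12)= [0, 1, 5, 7, 4, 2, 12, 9, 8, 6, 10, 11, 3]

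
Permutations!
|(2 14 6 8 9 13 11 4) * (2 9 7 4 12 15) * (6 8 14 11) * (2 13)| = |(2 11 12 15 13 6 14 8 7 4 9)| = 11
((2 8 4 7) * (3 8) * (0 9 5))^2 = (0 5 9)(2 8 7 3 4)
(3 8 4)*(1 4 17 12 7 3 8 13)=(1 4 8 17 12 7 3 13)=[0, 4, 2, 13, 8, 5, 6, 3, 17, 9, 10, 11, 7, 1, 14, 15, 16, 12]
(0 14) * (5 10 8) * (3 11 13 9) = (0 14)(3 11 13 9)(5 10 8) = [14, 1, 2, 11, 4, 10, 6, 7, 5, 3, 8, 13, 12, 9, 0]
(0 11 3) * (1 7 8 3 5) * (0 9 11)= (1 7 8 3 9 11 5)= [0, 7, 2, 9, 4, 1, 6, 8, 3, 11, 10, 5]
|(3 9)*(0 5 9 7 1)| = |(0 5 9 3 7 1)| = 6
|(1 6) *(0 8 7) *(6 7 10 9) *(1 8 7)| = 4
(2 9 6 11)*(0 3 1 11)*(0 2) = [3, 11, 9, 1, 4, 5, 2, 7, 8, 6, 10, 0] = (0 3 1 11)(2 9 6)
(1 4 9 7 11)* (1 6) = (1 4 9 7 11 6) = [0, 4, 2, 3, 9, 5, 1, 11, 8, 7, 10, 6]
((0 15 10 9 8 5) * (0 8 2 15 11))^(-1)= ((0 11)(2 15 10 9)(5 8))^(-1)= (0 11)(2 9 10 15)(5 8)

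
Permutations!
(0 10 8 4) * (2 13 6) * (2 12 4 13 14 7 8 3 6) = (0 10 3 6 12 4)(2 14 7 8 13) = [10, 1, 14, 6, 0, 5, 12, 8, 13, 9, 3, 11, 4, 2, 7]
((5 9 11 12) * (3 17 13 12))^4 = (3 5 17 9 13 11 12)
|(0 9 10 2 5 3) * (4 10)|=|(0 9 4 10 2 5 3)|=7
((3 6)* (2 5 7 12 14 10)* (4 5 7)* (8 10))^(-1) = (2 10 8 14 12 7)(3 6)(4 5)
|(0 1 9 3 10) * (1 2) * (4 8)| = 6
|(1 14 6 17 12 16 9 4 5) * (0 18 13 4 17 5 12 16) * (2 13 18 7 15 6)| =33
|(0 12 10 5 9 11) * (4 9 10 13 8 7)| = 8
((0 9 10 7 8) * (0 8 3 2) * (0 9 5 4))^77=(0 4 5)(2 10 3 9 7)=((0 5 4)(2 9 10 7 3))^77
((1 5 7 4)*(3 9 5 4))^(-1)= ((1 4)(3 9 5 7))^(-1)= (1 4)(3 7 5 9)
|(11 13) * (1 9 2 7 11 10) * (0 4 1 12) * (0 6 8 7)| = |(0 4 1 9 2)(6 8 7 11 13 10 12)| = 35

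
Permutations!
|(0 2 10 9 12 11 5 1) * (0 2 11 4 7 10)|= 5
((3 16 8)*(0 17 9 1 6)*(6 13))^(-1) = ((0 17 9 1 13 6)(3 16 8))^(-1) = (0 6 13 1 9 17)(3 8 16)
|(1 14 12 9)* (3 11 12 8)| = 7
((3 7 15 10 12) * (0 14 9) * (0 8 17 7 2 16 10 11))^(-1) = (0 11 15 7 17 8 9 14)(2 3 12 10 16)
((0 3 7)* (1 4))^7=((0 3 7)(1 4))^7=(0 3 7)(1 4)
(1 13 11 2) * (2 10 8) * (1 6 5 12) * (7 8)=(1 13 11 10 7 8 2 6 5 12)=[0, 13, 6, 3, 4, 12, 5, 8, 2, 9, 7, 10, 1, 11]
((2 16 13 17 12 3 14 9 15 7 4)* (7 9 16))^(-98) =(2 7 4)(3 17 16)(12 13 14)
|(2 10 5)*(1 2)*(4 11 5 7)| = 7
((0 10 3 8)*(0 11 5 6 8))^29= ((0 10 3)(5 6 8 11))^29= (0 3 10)(5 6 8 11)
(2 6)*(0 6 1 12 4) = (0 6 2 1 12 4) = [6, 12, 1, 3, 0, 5, 2, 7, 8, 9, 10, 11, 4]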